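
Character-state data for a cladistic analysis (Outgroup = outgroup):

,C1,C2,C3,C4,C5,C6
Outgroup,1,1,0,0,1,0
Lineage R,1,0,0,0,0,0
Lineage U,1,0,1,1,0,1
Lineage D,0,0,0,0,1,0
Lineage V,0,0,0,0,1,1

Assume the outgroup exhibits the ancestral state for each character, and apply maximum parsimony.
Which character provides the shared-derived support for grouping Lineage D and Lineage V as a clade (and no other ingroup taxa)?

Character polarity is set by the outgroup: the derived state is whichever differs from the outgroup's state, so for C1, C2, C5 the derived state is '0', and for the remaining characters it is '1'.
Only Lineage D and Lineage V show the derived state '0' for C1, supporting them as a clade.
C2 (derived state '0') is shared by all ingroup taxa — unites the whole ingroup.
C3 (derived state '1') is unique to Lineage U (autapomorphy; uninformative for grouping).
C4 (derived state '1') is unique to Lineage U (autapomorphy; uninformative for grouping).
C5: derived state '0' in Lineage R and Lineage U only — synapomorphy for {Lineage R, Lineage U}.
C6 (state '1') occurs in Lineage U and Lineage V but conflicts with the nesting implied by the other characters — most parsimoniously interpreted as homoplasy.
Most parsimonious ingroup topology: ((Lineage R,Lineage U),(Lineage D,Lineage V)).
The clade {Lineage D, Lineage V} is supported by C1: its derived state '0' occurs in exactly those taxa and in no other taxon (including the outgroup).

C1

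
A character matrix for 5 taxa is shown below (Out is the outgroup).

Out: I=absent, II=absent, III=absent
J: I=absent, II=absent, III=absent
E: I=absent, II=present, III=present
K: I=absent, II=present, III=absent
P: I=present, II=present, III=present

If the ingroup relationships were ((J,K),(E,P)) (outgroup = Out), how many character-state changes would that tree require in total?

Map each character onto ((J,K),(E,P)) (rooted by Out) and count the minimum state changes it requires (Fitch parsimony):
I: 1; II: 2; III: 1.
Total tree length = 4.

4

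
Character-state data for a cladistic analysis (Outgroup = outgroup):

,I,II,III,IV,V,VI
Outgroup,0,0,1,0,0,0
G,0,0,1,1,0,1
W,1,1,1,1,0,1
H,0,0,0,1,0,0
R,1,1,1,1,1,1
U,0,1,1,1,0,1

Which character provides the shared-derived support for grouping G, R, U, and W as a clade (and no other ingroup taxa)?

Character polarity is set by the outgroup: the derived state is whichever differs from the outgroup's state, so for III the derived state is '0', and for the remaining characters it is '1'.
I (derived state '1') is shared by R and W — a synapomorphy uniting that clade.
II (derived state '1') is shared by R, U, and W — a synapomorphy uniting that clade.
III (derived state '0') is unique to H (autapomorphy; uninformative for grouping).
All ingroup taxa share the derived state '1' for IV; it defines the ingroup but does not resolve relationships within it.
V (derived state '1') is unique to R (autapomorphy; uninformative for grouping).
VI: derived state '1' in G, R, U, and W only — synapomorphy for {G, R, U, W}.
Most parsimonious ingroup topology: ((G,((W,R),U)),H).
The clade {G, R, U, W} is supported by VI: its derived state '1' occurs in exactly those taxa and in no other taxon (including the outgroup).

VI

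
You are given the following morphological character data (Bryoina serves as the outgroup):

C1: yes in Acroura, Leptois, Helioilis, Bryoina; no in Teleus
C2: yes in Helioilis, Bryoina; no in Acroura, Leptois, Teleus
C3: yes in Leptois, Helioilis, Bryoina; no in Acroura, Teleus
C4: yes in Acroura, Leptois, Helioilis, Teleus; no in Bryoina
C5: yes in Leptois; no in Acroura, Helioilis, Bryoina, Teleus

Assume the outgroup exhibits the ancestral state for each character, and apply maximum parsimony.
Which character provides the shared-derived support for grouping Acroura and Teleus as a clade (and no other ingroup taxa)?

C3

Character polarity is set by the outgroup: the derived state is whichever differs from the outgroup's state, so for C1, C2, C3 the derived state is 'no', and for the remaining characters it is 'yes'.
C1: derived state 'no' in Teleus only — an autapomorphy, so it tells us nothing about relationships among taxa.
C2: derived state 'no' in Acroura, Leptois, and Teleus only — synapomorphy for {Acroura, Leptois, Teleus}.
Only Acroura and Teleus show the derived state 'no' for C3, supporting them as a clade.
C4 (derived state 'yes') is shared by all ingroup taxa — unites the whole ingroup.
C5: derived state 'yes' in Leptois only — an autapomorphy, so it tells us nothing about relationships among taxa.
Most parsimonious ingroup topology: (((Acroura,Teleus),Leptois),Helioilis).
The clade {Acroura, Teleus} is supported by C3: its derived state 'no' occurs in exactly those taxa and in no other taxon (including the outgroup).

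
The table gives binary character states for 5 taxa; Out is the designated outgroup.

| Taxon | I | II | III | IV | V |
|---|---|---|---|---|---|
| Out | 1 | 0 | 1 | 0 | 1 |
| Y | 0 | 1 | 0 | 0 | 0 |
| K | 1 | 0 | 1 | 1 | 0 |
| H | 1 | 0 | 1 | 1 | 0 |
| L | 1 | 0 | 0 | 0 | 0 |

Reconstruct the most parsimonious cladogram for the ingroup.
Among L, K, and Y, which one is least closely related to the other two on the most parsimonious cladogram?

K

Character polarity is set by the outgroup: the derived state is whichever differs from the outgroup's state, so for I, III, V the derived state is '0', and for the remaining characters it is '1'.
I (derived state '0') is unique to Y (autapomorphy; uninformative for grouping).
II: derived state '1' in Y only — an autapomorphy, so it tells us nothing about relationships among taxa.
III: derived state '0' in L and Y only — synapomorphy for {L, Y}.
Only H and K show the derived state '1' for IV, supporting them as a clade.
V (derived state '0') is shared by all ingroup taxa — unites the whole ingroup.
Most parsimonious ingroup topology: ((Y,L),(K,H)).
L and Y share a more recent common ancestor with each other than either does with K, so K is the least closely related of the three.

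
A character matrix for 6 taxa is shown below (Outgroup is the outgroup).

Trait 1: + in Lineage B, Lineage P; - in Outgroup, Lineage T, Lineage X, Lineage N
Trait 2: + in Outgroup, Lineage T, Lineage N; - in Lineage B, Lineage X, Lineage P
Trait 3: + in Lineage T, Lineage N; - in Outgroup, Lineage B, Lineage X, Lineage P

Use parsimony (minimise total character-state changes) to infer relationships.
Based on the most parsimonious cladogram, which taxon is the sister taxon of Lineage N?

Character polarity is set by the outgroup: the derived state is whichever differs from the outgroup's state, so for Trait 2 the derived state is '-', and for the remaining characters it is '+'.
Trait 1: derived state '+' in Lineage B and Lineage P only — synapomorphy for {Lineage B, Lineage P}.
Only Lineage B, Lineage P, and Lineage X show the derived state '-' for Trait 2, supporting them as a clade.
Only Lineage N and Lineage T show the derived state '+' for Trait 3, supporting them as a clade.
Most parsimonious ingroup topology: (((Lineage B,Lineage P),Lineage X),(Lineage T,Lineage N)).
Lineage N and Lineage T form a cherry on this tree, so they are sister taxa.

Lineage T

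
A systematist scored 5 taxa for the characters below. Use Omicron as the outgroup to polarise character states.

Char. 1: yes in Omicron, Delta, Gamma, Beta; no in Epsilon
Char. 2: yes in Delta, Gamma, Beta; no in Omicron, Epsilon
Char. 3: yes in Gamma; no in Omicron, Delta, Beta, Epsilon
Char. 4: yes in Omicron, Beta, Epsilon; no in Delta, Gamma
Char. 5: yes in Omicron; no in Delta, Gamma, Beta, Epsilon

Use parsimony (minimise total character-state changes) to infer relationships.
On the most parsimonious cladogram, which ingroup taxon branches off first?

Epsilon

Character polarity is set by the outgroup: the derived state is whichever differs from the outgroup's state, so for Char. 1, Char. 4, Char. 5 the derived state is 'no', and for the remaining characters it is 'yes'.
Char. 1: derived state 'no' in Epsilon only — an autapomorphy, so it tells us nothing about relationships among taxa.
Char. 2: derived state 'yes' in Beta, Delta, and Gamma only — synapomorphy for {Beta, Delta, Gamma}.
Char. 3: derived state 'yes' in Gamma only — an autapomorphy, so it tells us nothing about relationships among taxa.
Only Delta and Gamma show the derived state 'no' for Char. 4, supporting them as a clade.
Char. 5 (derived state 'no') is shared by all ingroup taxa — unites the whole ingroup.
Most parsimonious ingroup topology: (((Delta,Gamma),Beta),Epsilon).
Epsilon is sister to the clade containing all other ingroup taxa, so it is the earliest-diverging (most basal) ingroup lineage.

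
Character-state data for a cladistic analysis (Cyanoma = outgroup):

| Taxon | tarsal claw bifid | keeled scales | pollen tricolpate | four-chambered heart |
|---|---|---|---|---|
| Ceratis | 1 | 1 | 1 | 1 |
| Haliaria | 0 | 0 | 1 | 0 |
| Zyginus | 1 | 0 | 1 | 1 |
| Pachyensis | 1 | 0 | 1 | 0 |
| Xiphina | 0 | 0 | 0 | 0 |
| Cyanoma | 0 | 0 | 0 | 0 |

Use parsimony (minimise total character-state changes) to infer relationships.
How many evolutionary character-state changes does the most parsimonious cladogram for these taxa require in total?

The outgroup has state '0' for every character, so '1' is the derived state throughout.
tarsal claw bifid (derived state '1') is shared by Ceratis, Pachyensis, and Zyginus — a synapomorphy uniting that clade.
keeled scales (derived state '1') is unique to Ceratis (autapomorphy; uninformative for grouping).
Only Ceratis, Haliaria, Pachyensis, and Zyginus show the derived state '1' for pollen tricolpate, supporting them as a clade.
Only Ceratis and Zyginus show the derived state '1' for four-chambered heart, supporting them as a clade.
Most parsimonious ingroup topology: (Xiphina,(Haliaria,((Zyginus,Ceratis),Pachyensis))).
Changes per character on this tree: tarsal claw bifid: 1; keeled scales: 1; pollen tricolpate: 1; four-chambered heart: 1.
Total = 4.

4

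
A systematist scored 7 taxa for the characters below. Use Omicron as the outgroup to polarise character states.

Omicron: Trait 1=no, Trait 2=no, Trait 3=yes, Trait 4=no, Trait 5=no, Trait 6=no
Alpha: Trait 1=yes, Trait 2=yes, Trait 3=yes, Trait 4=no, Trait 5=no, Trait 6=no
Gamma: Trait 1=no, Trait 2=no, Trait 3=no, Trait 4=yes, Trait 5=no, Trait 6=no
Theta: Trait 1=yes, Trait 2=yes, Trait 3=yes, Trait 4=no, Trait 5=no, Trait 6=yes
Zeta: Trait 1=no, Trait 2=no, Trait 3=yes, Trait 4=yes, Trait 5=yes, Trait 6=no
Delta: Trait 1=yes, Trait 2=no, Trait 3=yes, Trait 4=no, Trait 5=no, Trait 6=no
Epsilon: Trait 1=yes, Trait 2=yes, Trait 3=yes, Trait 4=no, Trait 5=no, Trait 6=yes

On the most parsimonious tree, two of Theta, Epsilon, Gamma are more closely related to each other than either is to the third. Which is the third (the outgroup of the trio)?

Character polarity is set by the outgroup: the derived state is whichever differs from the outgroup's state, so for Trait 3 the derived state is 'no', and for the remaining characters it is 'yes'.
Trait 1: derived state 'yes' in Alpha, Delta, Epsilon, and Theta only — synapomorphy for {Alpha, Delta, Epsilon, Theta}.
Trait 2: derived state 'yes' in Alpha, Epsilon, and Theta only — synapomorphy for {Alpha, Epsilon, Theta}.
Trait 3: derived state 'no' in Gamma only — an autapomorphy, so it tells us nothing about relationships among taxa.
Trait 4: derived state 'yes' in Gamma and Zeta only — synapomorphy for {Gamma, Zeta}.
Trait 5 (derived state 'yes') is unique to Zeta (autapomorphy; uninformative for grouping).
Trait 6: derived state 'yes' in Epsilon and Theta only — synapomorphy for {Epsilon, Theta}.
Most parsimonious ingroup topology: (((Alpha,(Theta,Epsilon)),Delta),(Gamma,Zeta)).
Epsilon and Theta share a more recent common ancestor with each other than either does with Gamma, so Gamma is the least closely related of the three.

Gamma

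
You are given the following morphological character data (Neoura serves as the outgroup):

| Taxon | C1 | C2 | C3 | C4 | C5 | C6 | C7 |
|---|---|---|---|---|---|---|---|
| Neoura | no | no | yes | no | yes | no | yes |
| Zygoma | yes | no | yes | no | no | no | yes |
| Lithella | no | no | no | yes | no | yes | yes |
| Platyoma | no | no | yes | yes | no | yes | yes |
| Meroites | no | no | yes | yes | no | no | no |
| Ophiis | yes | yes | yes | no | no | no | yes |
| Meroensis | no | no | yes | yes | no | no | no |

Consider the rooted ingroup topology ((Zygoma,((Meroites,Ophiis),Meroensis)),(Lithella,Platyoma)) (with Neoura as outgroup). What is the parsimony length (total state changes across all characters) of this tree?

Map each character onto ((Zygoma,((Meroites,Ophiis),Meroensis)),(Lithella,Platyoma)) (rooted by Neoura) and count the minimum state changes it requires (Fitch parsimony):
C1: 2; C2: 1; C3: 1; C4: 3; C5: 1; C6: 1; C7: 2.
Total tree length = 11.

11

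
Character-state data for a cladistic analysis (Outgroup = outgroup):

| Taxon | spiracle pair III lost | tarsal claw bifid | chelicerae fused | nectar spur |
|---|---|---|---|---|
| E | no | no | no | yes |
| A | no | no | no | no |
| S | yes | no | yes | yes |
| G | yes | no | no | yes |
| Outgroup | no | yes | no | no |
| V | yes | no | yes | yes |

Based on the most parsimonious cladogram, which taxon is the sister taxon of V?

S

Character polarity is set by the outgroup: the derived state is whichever differs from the outgroup's state, so for tarsal claw bifid the derived state is 'no', and for the remaining characters it is 'yes'.
Only G, S, and V show the derived state 'yes' for spiracle pair III lost, supporting them as a clade.
All ingroup taxa share the derived state 'no' for tarsal claw bifid; it defines the ingroup but does not resolve relationships within it.
Only S and V show the derived state 'yes' for chelicerae fused, supporting them as a clade.
nectar spur: derived state 'yes' in E, G, S, and V only — synapomorphy for {E, G, S, V}.
Most parsimonious ingroup topology: ((((S,V),G),E),A).
V and S form a cherry on this tree, so they are sister taxa.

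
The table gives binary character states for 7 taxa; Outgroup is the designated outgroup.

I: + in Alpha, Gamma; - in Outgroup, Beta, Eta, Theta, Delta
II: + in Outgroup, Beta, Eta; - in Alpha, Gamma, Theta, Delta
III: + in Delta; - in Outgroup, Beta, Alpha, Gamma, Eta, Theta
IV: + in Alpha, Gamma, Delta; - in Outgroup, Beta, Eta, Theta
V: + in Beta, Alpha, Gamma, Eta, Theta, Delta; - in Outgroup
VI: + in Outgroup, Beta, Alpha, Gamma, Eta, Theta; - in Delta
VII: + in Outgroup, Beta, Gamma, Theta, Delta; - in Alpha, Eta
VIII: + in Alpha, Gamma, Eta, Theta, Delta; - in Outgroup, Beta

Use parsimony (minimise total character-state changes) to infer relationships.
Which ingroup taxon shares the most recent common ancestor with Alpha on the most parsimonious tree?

Character polarity is set by the outgroup: the derived state is whichever differs from the outgroup's state, so for II, VI, VII the derived state is '-', and for the remaining characters it is '+'.
I (derived state '+') is shared by Alpha and Gamma — a synapomorphy uniting that clade.
Only Alpha, Delta, Gamma, and Theta show the derived state '-' for II, supporting them as a clade.
III: derived state '+' in Delta only — an autapomorphy, so it tells us nothing about relationships among taxa.
Only Alpha, Delta, and Gamma show the derived state '+' for IV, supporting them as a clade.
V (derived state '+') is shared by all ingroup taxa — unites the whole ingroup.
VI (derived state '-') is unique to Delta (autapomorphy; uninformative for grouping).
VII groups Alpha and Eta, which is incompatible with the clades supported by the remaining characters; treating it as convergent (homoplasy) costs fewer steps than any alternative tree.
VIII: derived state '+' in Alpha, Delta, Eta, Gamma, and Theta only — synapomorphy for {Alpha, Delta, Eta, Gamma, Theta}.
Most parsimonious ingroup topology: (Beta,((((Alpha,Gamma),Delta),Theta),Eta)).
Alpha and Gamma form a cherry on this tree, so they are sister taxa.

Gamma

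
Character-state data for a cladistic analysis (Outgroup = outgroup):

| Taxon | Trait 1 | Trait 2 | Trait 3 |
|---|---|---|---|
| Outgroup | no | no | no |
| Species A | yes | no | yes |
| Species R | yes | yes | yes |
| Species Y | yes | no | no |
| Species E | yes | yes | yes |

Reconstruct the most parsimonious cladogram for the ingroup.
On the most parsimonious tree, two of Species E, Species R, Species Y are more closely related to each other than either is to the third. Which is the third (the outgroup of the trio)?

Species Y

The outgroup has state 'no' for every character, so 'yes' is the derived state throughout.
All ingroup taxa share the derived state 'yes' for Trait 1; it defines the ingroup but does not resolve relationships within it.
Only Species E and Species R show the derived state 'yes' for Trait 2, supporting them as a clade.
Only Species A, Species E, and Species R show the derived state 'yes' for Trait 3, supporting them as a clade.
Most parsimonious ingroup topology: ((Species A,(Species R,Species E)),Species Y).
Species R and Species E share a more recent common ancestor with each other than either does with Species Y, so Species Y is the least closely related of the three.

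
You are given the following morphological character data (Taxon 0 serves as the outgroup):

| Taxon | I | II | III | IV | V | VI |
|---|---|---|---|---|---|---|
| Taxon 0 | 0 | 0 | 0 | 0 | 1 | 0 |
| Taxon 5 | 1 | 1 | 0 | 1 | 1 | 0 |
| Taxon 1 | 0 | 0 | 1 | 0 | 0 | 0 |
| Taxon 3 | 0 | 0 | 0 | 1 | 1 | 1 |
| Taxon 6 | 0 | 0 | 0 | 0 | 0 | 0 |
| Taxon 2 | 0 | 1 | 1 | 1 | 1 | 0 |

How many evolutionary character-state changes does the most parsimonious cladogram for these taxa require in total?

Character polarity is set by the outgroup: the derived state is whichever differs from the outgroup's state, so for V the derived state is '0', and for the remaining characters it is '1'.
I: derived state '1' in Taxon 5 only — an autapomorphy, so it tells us nothing about relationships among taxa.
II (derived state '1') is shared by Taxon 2 and Taxon 5 — a synapomorphy uniting that clade.
III groups Taxon 1 and Taxon 2, which is incompatible with the clades supported by the remaining characters; treating it as convergent (homoplasy) costs fewer steps than any alternative tree.
IV (derived state '1') is shared by Taxon 2, Taxon 3, and Taxon 5 — a synapomorphy uniting that clade.
Only Taxon 1 and Taxon 6 show the derived state '0' for V, supporting them as a clade.
VI (derived state '1') is unique to Taxon 3 (autapomorphy; uninformative for grouping).
Most parsimonious ingroup topology: (((Taxon 5,Taxon 2),Taxon 3),(Taxon 1,Taxon 6)).
Changes per character on this tree: I: 1; II: 1; III: 2; IV: 1; V: 1; VI: 1.
Total = 7.

7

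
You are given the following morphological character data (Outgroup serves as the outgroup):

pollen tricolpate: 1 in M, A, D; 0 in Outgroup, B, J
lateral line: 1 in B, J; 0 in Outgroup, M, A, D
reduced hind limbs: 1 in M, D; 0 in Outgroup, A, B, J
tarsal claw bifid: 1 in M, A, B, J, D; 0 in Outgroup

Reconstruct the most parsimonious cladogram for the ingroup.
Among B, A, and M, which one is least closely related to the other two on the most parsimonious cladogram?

B

The outgroup has state '0' for every character, so '1' is the derived state throughout.
pollen tricolpate (derived state '1') is shared by A, D, and M — a synapomorphy uniting that clade.
lateral line (derived state '1') is shared by B and J — a synapomorphy uniting that clade.
reduced hind limbs (derived state '1') is shared by D and M — a synapomorphy uniting that clade.
All ingroup taxa share the derived state '1' for tarsal claw bifid; it defines the ingroup but does not resolve relationships within it.
Most parsimonious ingroup topology: (((M,D),A),(B,J)).
A and M share a more recent common ancestor with each other than either does with B, so B is the least closely related of the three.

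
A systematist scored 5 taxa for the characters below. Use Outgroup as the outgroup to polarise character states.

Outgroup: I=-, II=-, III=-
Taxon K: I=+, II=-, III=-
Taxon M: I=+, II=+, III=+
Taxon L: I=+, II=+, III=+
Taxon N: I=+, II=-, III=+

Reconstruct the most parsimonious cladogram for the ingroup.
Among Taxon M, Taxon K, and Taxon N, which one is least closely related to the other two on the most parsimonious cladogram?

The outgroup has state '-' for every character, so '+' is the derived state throughout.
I (derived state '+') is shared by all ingroup taxa — unites the whole ingroup.
II: derived state '+' in Taxon L and Taxon M only — synapomorphy for {Taxon L, Taxon M}.
III: derived state '+' in Taxon L, Taxon M, and Taxon N only — synapomorphy for {Taxon L, Taxon M, Taxon N}.
Most parsimonious ingroup topology: (Taxon K,((Taxon M,Taxon L),Taxon N)).
Taxon N and Taxon M share a more recent common ancestor with each other than either does with Taxon K, so Taxon K is the least closely related of the three.

Taxon K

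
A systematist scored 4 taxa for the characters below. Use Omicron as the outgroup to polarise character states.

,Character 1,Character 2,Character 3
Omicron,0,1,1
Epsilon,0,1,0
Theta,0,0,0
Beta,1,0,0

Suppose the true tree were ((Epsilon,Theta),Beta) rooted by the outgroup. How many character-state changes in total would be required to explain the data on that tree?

4

Map each character onto ((Epsilon,Theta),Beta) (rooted by Omicron) and count the minimum state changes it requires (Fitch parsimony):
Character 1: 1; Character 2: 2; Character 3: 1.
Total tree length = 4.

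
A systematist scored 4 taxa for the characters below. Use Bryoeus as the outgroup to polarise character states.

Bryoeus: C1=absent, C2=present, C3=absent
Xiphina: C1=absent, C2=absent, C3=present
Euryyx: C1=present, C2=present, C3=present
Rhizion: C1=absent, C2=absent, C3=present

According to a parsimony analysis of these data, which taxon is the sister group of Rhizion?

Xiphina

Character polarity is set by the outgroup: the derived state is whichever differs from the outgroup's state, so for C2 the derived state is 'absent', and for the remaining characters it is 'present'.
C1: derived state 'present' in Euryyx only — an autapomorphy, so it tells us nothing about relationships among taxa.
Only Rhizion and Xiphina show the derived state 'absent' for C2, supporting them as a clade.
C3 (derived state 'present') is shared by all ingroup taxa — unites the whole ingroup.
Most parsimonious ingroup topology: ((Xiphina,Rhizion),Euryyx).
Rhizion and Xiphina form a cherry on this tree, so they are sister taxa.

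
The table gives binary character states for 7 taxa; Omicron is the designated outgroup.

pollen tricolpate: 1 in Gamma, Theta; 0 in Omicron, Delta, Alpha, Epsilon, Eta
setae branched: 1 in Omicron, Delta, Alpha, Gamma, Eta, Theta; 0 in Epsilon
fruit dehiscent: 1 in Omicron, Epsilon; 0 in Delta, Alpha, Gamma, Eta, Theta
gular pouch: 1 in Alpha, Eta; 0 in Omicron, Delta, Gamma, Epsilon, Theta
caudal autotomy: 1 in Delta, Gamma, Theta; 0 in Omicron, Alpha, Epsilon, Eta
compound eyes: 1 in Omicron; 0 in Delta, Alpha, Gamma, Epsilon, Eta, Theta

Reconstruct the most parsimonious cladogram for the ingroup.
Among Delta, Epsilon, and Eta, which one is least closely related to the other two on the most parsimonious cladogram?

Character polarity is set by the outgroup: the derived state is whichever differs from the outgroup's state, so for setae branched, fruit dehiscent, compound eyes the derived state is '0', and for the remaining characters it is '1'.
pollen tricolpate: derived state '1' in Gamma and Theta only — synapomorphy for {Gamma, Theta}.
setae branched (derived state '0') is unique to Epsilon (autapomorphy; uninformative for grouping).
fruit dehiscent: derived state '0' in Alpha, Delta, Eta, Gamma, and Theta only — synapomorphy for {Alpha, Delta, Eta, Gamma, Theta}.
gular pouch: derived state '1' in Alpha and Eta only — synapomorphy for {Alpha, Eta}.
caudal autotomy (derived state '1') is shared by Delta, Gamma, and Theta — a synapomorphy uniting that clade.
All ingroup taxa share the derived state '0' for compound eyes; it defines the ingroup but does not resolve relationships within it.
Most parsimonious ingroup topology: (((Delta,(Gamma,Theta)),(Alpha,Eta)),Epsilon).
Delta and Eta share a more recent common ancestor with each other than either does with Epsilon, so Epsilon is the least closely related of the three.

Epsilon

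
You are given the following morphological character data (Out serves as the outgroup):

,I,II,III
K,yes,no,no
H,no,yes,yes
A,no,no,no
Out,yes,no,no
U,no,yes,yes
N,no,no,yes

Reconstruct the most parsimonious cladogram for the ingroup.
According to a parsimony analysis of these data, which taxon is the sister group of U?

H

Character polarity is set by the outgroup: the derived state is whichever differs from the outgroup's state, so for I the derived state is 'no', and for the remaining characters it is 'yes'.
I: derived state 'no' in A, H, N, and U only — synapomorphy for {A, H, N, U}.
II: derived state 'yes' in H and U only — synapomorphy for {H, U}.
Only H, N, and U show the derived state 'yes' for III, supporting them as a clade.
Most parsimonious ingroup topology: ((((U,H),N),A),K).
U and H form a cherry on this tree, so they are sister taxa.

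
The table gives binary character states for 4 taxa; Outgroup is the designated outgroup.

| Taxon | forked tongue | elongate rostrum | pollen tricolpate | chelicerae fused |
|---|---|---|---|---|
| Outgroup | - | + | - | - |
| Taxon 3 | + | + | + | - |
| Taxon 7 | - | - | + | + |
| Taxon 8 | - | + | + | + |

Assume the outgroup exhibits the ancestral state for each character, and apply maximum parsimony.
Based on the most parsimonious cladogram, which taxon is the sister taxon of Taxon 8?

Taxon 7

Character polarity is set by the outgroup: the derived state is whichever differs from the outgroup's state, so for elongate rostrum the derived state is '-', and for the remaining characters it is '+'.
forked tongue: derived state '+' in Taxon 3 only — an autapomorphy, so it tells us nothing about relationships among taxa.
elongate rostrum: derived state '-' in Taxon 7 only — an autapomorphy, so it tells us nothing about relationships among taxa.
All ingroup taxa share the derived state '+' for pollen tricolpate; it defines the ingroup but does not resolve relationships within it.
chelicerae fused (derived state '+') is shared by Taxon 7 and Taxon 8 — a synapomorphy uniting that clade.
Most parsimonious ingroup topology: (Taxon 3,(Taxon 7,Taxon 8)).
Taxon 8 and Taxon 7 form a cherry on this tree, so they are sister taxa.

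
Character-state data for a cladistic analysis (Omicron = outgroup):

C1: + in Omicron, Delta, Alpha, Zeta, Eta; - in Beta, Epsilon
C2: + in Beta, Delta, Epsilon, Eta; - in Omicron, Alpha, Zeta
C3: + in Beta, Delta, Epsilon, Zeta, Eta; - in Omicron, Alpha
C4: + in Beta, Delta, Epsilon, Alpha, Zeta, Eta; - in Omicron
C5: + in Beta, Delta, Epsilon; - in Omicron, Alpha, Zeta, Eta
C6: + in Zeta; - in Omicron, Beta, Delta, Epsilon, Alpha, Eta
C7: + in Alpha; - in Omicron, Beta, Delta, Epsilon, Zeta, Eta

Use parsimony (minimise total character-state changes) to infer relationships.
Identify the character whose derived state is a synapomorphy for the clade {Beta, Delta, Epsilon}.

C5

Character polarity is set by the outgroup: the derived state is whichever differs from the outgroup's state, so for C1 the derived state is '-', and for the remaining characters it is '+'.
Only Beta and Epsilon show the derived state '-' for C1, supporting them as a clade.
C2 (derived state '+') is shared by Beta, Delta, Epsilon, and Eta — a synapomorphy uniting that clade.
C3 (derived state '+') is shared by Beta, Delta, Epsilon, Eta, and Zeta — a synapomorphy uniting that clade.
All ingroup taxa share the derived state '+' for C4; it defines the ingroup but does not resolve relationships within it.
C5 (derived state '+') is shared by Beta, Delta, and Epsilon — a synapomorphy uniting that clade.
C6 (derived state '+') is unique to Zeta (autapomorphy; uninformative for grouping).
C7: derived state '+' in Alpha only — an autapomorphy, so it tells us nothing about relationships among taxa.
Most parsimonious ingroup topology: (((Eta,((Epsilon,Beta),Delta)),Zeta),Alpha).
The clade {Beta, Delta, Epsilon} is supported by C5: its derived state '+' occurs in exactly those taxa and in no other taxon (including the outgroup).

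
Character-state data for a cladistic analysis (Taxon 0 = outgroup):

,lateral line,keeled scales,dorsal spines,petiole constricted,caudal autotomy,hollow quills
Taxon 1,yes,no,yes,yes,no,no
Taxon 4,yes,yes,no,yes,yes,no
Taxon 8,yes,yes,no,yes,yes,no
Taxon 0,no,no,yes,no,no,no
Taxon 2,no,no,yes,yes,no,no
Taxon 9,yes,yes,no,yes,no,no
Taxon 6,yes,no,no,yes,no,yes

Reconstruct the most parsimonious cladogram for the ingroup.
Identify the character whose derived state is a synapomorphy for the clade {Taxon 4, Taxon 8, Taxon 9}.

Character polarity is set by the outgroup: the derived state is whichever differs from the outgroup's state, so for dorsal spines the derived state is 'no', and for the remaining characters it is 'yes'.
lateral line (derived state 'yes') is shared by Taxon 1, Taxon 4, Taxon 6, Taxon 8, and Taxon 9 — a synapomorphy uniting that clade.
keeled scales (derived state 'yes') is shared by Taxon 4, Taxon 8, and Taxon 9 — a synapomorphy uniting that clade.
dorsal spines: derived state 'no' in Taxon 4, Taxon 6, Taxon 8, and Taxon 9 only — synapomorphy for {Taxon 4, Taxon 6, Taxon 8, Taxon 9}.
petiole constricted (derived state 'yes') is shared by all ingroup taxa — unites the whole ingroup.
Only Taxon 4 and Taxon 8 show the derived state 'yes' for caudal autotomy, supporting them as a clade.
hollow quills (derived state 'yes') is unique to Taxon 6 (autapomorphy; uninformative for grouping).
Most parsimonious ingroup topology: ((Taxon 1,(((Taxon 8,Taxon 4),Taxon 9),Taxon 6)),Taxon 2).
The clade {Taxon 4, Taxon 8, Taxon 9} is supported by keeled scales: its derived state 'yes' occurs in exactly those taxa and in no other taxon (including the outgroup).

keeled scales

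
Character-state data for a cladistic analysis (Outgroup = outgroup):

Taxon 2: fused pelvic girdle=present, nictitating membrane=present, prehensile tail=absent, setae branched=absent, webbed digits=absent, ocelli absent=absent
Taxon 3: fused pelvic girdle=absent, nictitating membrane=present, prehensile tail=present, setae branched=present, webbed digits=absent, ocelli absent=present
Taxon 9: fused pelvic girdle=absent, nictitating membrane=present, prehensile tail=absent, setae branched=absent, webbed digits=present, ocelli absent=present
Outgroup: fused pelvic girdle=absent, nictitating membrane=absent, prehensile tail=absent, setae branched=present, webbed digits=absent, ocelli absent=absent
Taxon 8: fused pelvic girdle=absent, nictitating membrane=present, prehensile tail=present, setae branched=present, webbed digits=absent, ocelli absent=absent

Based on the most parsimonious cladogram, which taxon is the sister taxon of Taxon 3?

Character polarity is set by the outgroup: the derived state is whichever differs from the outgroup's state, so for setae branched the derived state is 'absent', and for the remaining characters it is 'present'.
fused pelvic girdle: derived state 'present' in Taxon 2 only — an autapomorphy, so it tells us nothing about relationships among taxa.
nictitating membrane (derived state 'present') is shared by all ingroup taxa — unites the whole ingroup.
Only Taxon 3 and Taxon 8 show the derived state 'present' for prehensile tail, supporting them as a clade.
setae branched: derived state 'absent' in Taxon 2 and Taxon 9 only — synapomorphy for {Taxon 2, Taxon 9}.
webbed digits (derived state 'present') is unique to Taxon 9 (autapomorphy; uninformative for grouping).
ocelli absent (state 'present') occurs in Taxon 3 and Taxon 9 but conflicts with the nesting implied by the other characters — most parsimoniously interpreted as homoplasy.
Most parsimonious ingroup topology: ((Taxon 9,Taxon 2),(Taxon 3,Taxon 8)).
Taxon 3 and Taxon 8 form a cherry on this tree, so they are sister taxa.

Taxon 8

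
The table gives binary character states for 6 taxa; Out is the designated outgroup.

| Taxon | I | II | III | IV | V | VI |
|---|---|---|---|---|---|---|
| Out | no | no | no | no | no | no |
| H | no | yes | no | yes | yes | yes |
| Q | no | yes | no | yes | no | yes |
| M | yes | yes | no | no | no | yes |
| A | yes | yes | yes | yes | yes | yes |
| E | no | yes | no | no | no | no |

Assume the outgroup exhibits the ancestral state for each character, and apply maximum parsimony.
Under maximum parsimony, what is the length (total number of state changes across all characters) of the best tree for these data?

The outgroup has state 'no' for every character, so 'yes' is the derived state throughout.
I groups A and M, which is incompatible with the clades supported by the remaining characters; treating it as convergent (homoplasy) costs fewer steps than any alternative tree.
II (derived state 'yes') is shared by all ingroup taxa — unites the whole ingroup.
III: derived state 'yes' in A only — an autapomorphy, so it tells us nothing about relationships among taxa.
IV: derived state 'yes' in A, H, and Q only — synapomorphy for {A, H, Q}.
V: derived state 'yes' in A and H only — synapomorphy for {A, H}.
VI (derived state 'yes') is shared by A, H, M, and Q — a synapomorphy uniting that clade.
Most parsimonious ingroup topology: ((((H,A),Q),M),E).
Changes per character on this tree: I: 2; II: 1; III: 1; IV: 1; V: 1; VI: 1.
Total = 7.

7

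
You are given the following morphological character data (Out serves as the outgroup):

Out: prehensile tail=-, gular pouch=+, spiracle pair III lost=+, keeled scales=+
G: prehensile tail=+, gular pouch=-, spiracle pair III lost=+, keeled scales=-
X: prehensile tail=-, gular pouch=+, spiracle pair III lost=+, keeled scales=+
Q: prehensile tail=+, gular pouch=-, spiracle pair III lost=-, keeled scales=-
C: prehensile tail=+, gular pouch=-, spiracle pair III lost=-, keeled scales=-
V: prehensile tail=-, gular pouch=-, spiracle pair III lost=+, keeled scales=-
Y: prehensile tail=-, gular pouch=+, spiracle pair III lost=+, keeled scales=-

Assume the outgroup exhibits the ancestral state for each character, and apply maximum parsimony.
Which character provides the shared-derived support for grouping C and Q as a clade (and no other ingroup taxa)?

spiracle pair III lost

Character polarity is set by the outgroup: the derived state is whichever differs from the outgroup's state, so for gular pouch, spiracle pair III lost, keeled scales the derived state is '-', and for the remaining characters it is '+'.
prehensile tail: derived state '+' in C, G, and Q only — synapomorphy for {C, G, Q}.
gular pouch: derived state '-' in C, G, Q, and V only — synapomorphy for {C, G, Q, V}.
spiracle pair III lost (derived state '-') is shared by C and Q — a synapomorphy uniting that clade.
Only C, G, Q, V, and Y show the derived state '-' for keeled scales, supporting them as a clade.
Most parsimonious ingroup topology: ((((G,(Q,C)),V),Y),X).
The clade {C, Q} is supported by spiracle pair III lost: its derived state '-' occurs in exactly those taxa and in no other taxon (including the outgroup).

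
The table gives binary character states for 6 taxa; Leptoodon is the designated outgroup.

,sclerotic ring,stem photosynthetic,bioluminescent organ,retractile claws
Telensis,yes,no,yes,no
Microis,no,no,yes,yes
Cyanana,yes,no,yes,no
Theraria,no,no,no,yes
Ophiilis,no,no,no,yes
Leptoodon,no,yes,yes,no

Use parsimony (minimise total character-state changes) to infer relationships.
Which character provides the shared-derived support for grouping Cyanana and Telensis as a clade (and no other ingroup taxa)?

sclerotic ring

Character polarity is set by the outgroup: the derived state is whichever differs from the outgroup's state, so for stem photosynthetic, bioluminescent organ the derived state is 'no', and for the remaining characters it is 'yes'.
Only Cyanana and Telensis show the derived state 'yes' for sclerotic ring, supporting them as a clade.
stem photosynthetic (derived state 'no') is shared by all ingroup taxa — unites the whole ingroup.
Only Ophiilis and Theraria show the derived state 'no' for bioluminescent organ, supporting them as a clade.
retractile claws (derived state 'yes') is shared by Microis, Ophiilis, and Theraria — a synapomorphy uniting that clade.
Most parsimonious ingroup topology: (((Theraria,Ophiilis),Microis),(Cyanana,Telensis)).
The clade {Cyanana, Telensis} is supported by sclerotic ring: its derived state 'yes' occurs in exactly those taxa and in no other taxon (including the outgroup).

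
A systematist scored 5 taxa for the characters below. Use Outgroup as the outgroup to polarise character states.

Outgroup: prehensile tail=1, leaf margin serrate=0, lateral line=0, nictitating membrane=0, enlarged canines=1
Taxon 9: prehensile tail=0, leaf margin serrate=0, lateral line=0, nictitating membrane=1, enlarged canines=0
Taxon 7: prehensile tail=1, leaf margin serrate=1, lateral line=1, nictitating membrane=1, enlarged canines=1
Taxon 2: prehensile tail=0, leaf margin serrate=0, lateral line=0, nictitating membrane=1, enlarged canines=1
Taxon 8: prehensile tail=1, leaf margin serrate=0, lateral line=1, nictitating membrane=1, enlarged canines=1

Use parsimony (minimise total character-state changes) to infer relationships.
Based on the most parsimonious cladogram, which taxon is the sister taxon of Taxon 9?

Character polarity is set by the outgroup: the derived state is whichever differs from the outgroup's state, so for prehensile tail, enlarged canines the derived state is '0', and for the remaining characters it is '1'.
prehensile tail (derived state '0') is shared by Taxon 2 and Taxon 9 — a synapomorphy uniting that clade.
leaf margin serrate: derived state '1' in Taxon 7 only — an autapomorphy, so it tells us nothing about relationships among taxa.
lateral line: derived state '1' in Taxon 7 and Taxon 8 only — synapomorphy for {Taxon 7, Taxon 8}.
nictitating membrane (derived state '1') is shared by all ingroup taxa — unites the whole ingroup.
enlarged canines: derived state '0' in Taxon 9 only — an autapomorphy, so it tells us nothing about relationships among taxa.
Most parsimonious ingroup topology: ((Taxon 9,Taxon 2),(Taxon 7,Taxon 8)).
Taxon 9 and Taxon 2 form a cherry on this tree, so they are sister taxa.

Taxon 2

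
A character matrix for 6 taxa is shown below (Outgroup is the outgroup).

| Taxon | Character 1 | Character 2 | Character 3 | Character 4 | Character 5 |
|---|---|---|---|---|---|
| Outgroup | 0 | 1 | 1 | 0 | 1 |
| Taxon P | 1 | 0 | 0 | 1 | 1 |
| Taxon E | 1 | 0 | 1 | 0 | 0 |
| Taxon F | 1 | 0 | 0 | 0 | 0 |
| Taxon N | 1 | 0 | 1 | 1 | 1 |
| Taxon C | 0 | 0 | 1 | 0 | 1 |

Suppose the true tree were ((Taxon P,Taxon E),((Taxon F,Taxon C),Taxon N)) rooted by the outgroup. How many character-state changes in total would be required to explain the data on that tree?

9

Map each character onto ((Taxon P,Taxon E),((Taxon F,Taxon C),Taxon N)) (rooted by Outgroup) and count the minimum state changes it requires (Fitch parsimony):
Character 1: 2; Character 2: 1; Character 3: 2; Character 4: 2; Character 5: 2.
Total tree length = 9.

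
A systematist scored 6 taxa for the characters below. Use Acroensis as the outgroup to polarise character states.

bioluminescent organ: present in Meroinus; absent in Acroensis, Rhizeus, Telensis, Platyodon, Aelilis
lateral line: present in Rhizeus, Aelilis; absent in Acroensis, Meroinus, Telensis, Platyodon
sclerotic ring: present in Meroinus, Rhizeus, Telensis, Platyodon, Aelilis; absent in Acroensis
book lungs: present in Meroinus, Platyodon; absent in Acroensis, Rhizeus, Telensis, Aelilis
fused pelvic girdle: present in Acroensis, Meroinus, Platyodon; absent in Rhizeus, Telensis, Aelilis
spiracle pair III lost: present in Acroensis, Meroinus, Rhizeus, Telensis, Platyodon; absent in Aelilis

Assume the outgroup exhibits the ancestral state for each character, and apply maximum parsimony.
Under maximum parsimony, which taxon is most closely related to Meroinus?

Character polarity is set by the outgroup: the derived state is whichever differs from the outgroup's state, so for fused pelvic girdle, spiracle pair III lost the derived state is 'absent', and for the remaining characters it is 'present'.
bioluminescent organ: derived state 'present' in Meroinus only — an autapomorphy, so it tells us nothing about relationships among taxa.
lateral line (derived state 'present') is shared by Aelilis and Rhizeus — a synapomorphy uniting that clade.
All ingroup taxa share the derived state 'present' for sclerotic ring; it defines the ingroup but does not resolve relationships within it.
Only Meroinus and Platyodon show the derived state 'present' for book lungs, supporting them as a clade.
Only Aelilis, Rhizeus, and Telensis show the derived state 'absent' for fused pelvic girdle, supporting them as a clade.
spiracle pair III lost (derived state 'absent') is unique to Aelilis (autapomorphy; uninformative for grouping).
Most parsimonious ingroup topology: ((Meroinus,Platyodon),((Rhizeus,Aelilis),Telensis)).
Meroinus and Platyodon form a cherry on this tree, so they are sister taxa.

Platyodon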